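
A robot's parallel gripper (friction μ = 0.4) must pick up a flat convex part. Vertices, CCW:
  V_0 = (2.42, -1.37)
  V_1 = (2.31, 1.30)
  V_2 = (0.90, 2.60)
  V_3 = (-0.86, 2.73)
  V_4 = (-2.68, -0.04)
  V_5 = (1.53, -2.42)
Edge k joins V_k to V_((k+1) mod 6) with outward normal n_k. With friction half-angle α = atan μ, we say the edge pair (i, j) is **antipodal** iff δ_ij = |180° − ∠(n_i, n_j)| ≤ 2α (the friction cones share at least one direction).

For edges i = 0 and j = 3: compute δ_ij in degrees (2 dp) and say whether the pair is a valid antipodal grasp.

δ = 35.67°, valid

α = atan 0.4 = 21.80°;  2α = 43.60°
edge 0: e_0 = (-0.11, +2.67);  n_0 = (+0.9992, +0.0412)
edge 3: e_3 = (-1.82, -2.77);  n_3 = (-0.8357, +0.5491)
∠(n_0, n_3) = 144.33°
δ = |180° − 144.33°| = 35.67°
35.67° ≤ 2α = 43.60°  →  valid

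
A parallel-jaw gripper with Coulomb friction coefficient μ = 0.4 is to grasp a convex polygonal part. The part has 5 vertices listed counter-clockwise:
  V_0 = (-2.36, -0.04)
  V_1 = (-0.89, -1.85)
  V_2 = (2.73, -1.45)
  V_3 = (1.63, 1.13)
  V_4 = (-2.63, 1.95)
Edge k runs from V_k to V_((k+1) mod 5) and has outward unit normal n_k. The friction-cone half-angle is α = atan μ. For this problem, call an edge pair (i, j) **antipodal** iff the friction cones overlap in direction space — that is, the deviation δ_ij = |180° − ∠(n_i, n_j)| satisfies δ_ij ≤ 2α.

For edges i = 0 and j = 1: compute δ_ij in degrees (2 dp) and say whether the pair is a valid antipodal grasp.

δ = 122.78°, invalid

α = atan 0.4 = 21.80°;  2α = 43.60°
edge 0: e_0 = (+1.47, -1.81);  n_0 = (-0.7762, -0.6304)
edge 1: e_1 = (+3.62, +0.40);  n_1 = (+0.1098, -0.9940)
∠(n_0, n_1) = 57.22°
δ = |180° − 57.22°| = 122.78°
122.78° > 2α = 43.60°  →  invalid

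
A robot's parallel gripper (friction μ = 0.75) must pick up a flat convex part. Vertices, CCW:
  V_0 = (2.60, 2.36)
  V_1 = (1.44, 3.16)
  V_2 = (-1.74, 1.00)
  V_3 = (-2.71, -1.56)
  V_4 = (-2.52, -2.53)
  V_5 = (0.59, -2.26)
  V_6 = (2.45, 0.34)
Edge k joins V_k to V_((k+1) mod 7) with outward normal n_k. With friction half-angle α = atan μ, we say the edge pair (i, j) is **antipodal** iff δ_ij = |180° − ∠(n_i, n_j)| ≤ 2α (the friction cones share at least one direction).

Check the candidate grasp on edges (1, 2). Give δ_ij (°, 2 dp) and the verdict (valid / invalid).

δ = 144.94°, invalid

α = atan 0.75 = 36.87°;  2α = 73.74°
edge 1: e_1 = (-3.18, -2.16);  n_1 = (-0.5619, +0.8272)
edge 2: e_2 = (-0.97, -2.56);  n_2 = (-0.9351, +0.3543)
∠(n_1, n_2) = 35.06°
δ = |180° − 35.06°| = 144.94°
144.94° > 2α = 73.74°  →  invalid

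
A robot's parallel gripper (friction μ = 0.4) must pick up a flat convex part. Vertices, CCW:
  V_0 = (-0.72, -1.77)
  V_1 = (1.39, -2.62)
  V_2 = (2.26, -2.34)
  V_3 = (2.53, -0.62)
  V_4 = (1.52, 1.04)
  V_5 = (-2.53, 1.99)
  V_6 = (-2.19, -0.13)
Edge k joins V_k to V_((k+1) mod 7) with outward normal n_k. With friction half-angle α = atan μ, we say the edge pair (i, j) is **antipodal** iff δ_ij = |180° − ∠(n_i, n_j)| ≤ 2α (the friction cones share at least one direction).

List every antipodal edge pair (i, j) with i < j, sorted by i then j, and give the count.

α = atan 0.4 = 21.80°;  2α = 43.60°
n_0 = (-0.3737, -0.9276)
n_1 = (+0.3064, -0.9519)
n_2 = (+0.9879, -0.1551)
n_3 = (+0.8543, +0.5198)
n_4 = (+0.2284, +0.9736)
n_5 = (-0.9874, -0.1584)
n_6 = (-0.7446, -0.6675)
  (0,1): δ = 140.22°  ·
  (0,2): δ = 76.98°  ·
  (0,3): δ = 36.74°  ✓
  (0,4): δ = 8.74°  ✓
  (0,5): δ = 121.05°  ·
  (0,6): δ = 153.81°  ·
  (1,2): δ = 116.76°  ·
  (1,3): δ = 76.52°  ·
  (1,4): δ = 31.04°  ✓
  (1,5): δ = 81.27°  ·
  (1,6): δ = 114.03°  ·
  (2,3): δ = 139.76°  ·
  (2,4): δ = 94.28°  ·
  (2,5): δ = 18.03°  ✓
  (2,6): δ = 50.79°  ·
  (3,4): δ = 134.52°  ·
  (3,5): δ = 22.21°  ✓
  (3,6): δ = 10.55°  ✓
  (4,5): δ = 67.69°  ·
  (4,6): δ = 34.93°  ✓
  (5,6): δ = 147.24°  ·
antipodal pairs: 7

count = 7; pairs: (0,3), (0,4), (1,4), (2,5), (3,5), (3,6), (4,6)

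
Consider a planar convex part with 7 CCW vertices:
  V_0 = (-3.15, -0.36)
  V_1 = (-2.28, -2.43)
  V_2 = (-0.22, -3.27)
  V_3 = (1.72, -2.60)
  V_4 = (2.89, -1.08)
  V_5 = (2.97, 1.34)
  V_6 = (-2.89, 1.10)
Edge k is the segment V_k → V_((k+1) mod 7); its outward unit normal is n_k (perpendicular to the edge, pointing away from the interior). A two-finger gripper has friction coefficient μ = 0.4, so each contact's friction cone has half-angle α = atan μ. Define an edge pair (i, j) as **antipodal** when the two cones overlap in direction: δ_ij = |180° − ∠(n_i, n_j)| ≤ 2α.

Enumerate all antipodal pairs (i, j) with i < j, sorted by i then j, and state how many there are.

α = atan 0.4 = 21.80°;  2α = 43.60°
n_0 = (-0.9219, -0.3875)
n_1 = (-0.3776, -0.9260)
n_2 = (+0.3264, -0.9452)
n_3 = (+0.7924, -0.6100)
n_4 = (+0.9995, -0.0330)
n_5 = (-0.0409, +0.9992)
n_6 = (-0.9845, +0.1753)
  (0,1): δ = 134.98°  ·
  (0,2): δ = 93.74°  ·
  (0,3): δ = 60.38°  ·
  (0,4): δ = 24.69°  ✓
  (0,5): δ = 69.55°  ·
  (0,6): δ = 147.11°  ·
  (1,2): δ = 138.76°  ·
  (1,3): δ = 105.40°  ·
  (1,4): δ = 69.71°  ·
  (1,5): δ = 24.53°  ✓
  (1,6): δ = 102.09°  ·
  (2,3): δ = 146.64°  ·
  (2,4): δ = 110.95°  ·
  (2,5): δ = 16.71°  ✓
  (2,6): δ = 60.85°  ·
  (3,4): δ = 144.31°  ·
  (3,5): δ = 50.07°  ·
  (3,6): δ = 27.49°  ✓
  (4,5): δ = 85.76°  ·
  (4,6): δ = 8.20°  ✓
  (5,6): δ = 102.44°  ·
antipodal pairs: 5

count = 5; pairs: (0,4), (1,5), (2,5), (3,6), (4,6)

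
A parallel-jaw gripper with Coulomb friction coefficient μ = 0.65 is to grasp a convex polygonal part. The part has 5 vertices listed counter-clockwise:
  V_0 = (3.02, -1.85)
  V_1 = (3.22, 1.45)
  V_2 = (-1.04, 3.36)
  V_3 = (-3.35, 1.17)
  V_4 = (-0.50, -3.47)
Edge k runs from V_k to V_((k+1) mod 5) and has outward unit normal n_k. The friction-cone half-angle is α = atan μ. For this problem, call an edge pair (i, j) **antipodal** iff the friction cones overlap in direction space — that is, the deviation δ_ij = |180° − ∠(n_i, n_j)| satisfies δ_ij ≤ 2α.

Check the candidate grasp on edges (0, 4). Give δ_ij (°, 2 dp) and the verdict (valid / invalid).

α = atan 0.65 = 33.02°;  2α = 66.05°
edge 0: e_0 = (+0.20, +3.30);  n_0 = (+0.9982, -0.0605)
edge 4: e_4 = (+3.52, +1.62);  n_4 = (+0.4181, -0.9084)
∠(n_0, n_4) = 61.82°
δ = |180° − 61.82°| = 118.18°
118.18° > 2α = 66.05°  →  invalid

δ = 118.18°, invalid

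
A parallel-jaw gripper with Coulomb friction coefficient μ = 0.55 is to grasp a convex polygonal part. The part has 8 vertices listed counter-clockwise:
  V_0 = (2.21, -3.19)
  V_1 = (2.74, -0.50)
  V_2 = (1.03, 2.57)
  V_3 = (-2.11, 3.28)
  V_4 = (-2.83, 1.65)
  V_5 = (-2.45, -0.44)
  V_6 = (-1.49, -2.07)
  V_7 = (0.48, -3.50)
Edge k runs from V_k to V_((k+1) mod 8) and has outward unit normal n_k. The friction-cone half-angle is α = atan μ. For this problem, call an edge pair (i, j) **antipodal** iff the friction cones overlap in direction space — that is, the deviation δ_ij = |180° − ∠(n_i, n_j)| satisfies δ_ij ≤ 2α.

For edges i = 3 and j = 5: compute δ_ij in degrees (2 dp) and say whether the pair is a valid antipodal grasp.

δ = 125.67°, invalid

α = atan 0.55 = 28.81°;  2α = 57.62°
edge 3: e_3 = (-0.72, -1.63);  n_3 = (-0.9147, +0.4041)
edge 5: e_5 = (+0.96, -1.63);  n_5 = (-0.8617, -0.5075)
∠(n_3, n_5) = 54.33°
δ = |180° − 54.33°| = 125.67°
125.67° > 2α = 57.62°  →  invalid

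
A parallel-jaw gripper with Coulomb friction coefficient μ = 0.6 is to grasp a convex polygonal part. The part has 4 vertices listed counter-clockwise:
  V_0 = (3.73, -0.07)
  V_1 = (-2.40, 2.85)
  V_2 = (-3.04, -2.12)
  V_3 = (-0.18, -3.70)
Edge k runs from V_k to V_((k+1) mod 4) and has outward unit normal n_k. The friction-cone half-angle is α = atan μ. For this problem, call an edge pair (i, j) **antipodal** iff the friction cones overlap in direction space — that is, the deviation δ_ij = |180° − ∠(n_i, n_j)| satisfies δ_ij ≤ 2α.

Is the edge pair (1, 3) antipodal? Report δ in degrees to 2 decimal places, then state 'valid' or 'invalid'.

α = atan 0.6 = 30.96°;  2α = 61.93°
edge 1: e_1 = (-0.64, -4.97);  n_1 = (-0.9918, +0.1277)
edge 3: e_3 = (+3.91, +3.63);  n_3 = (+0.6804, -0.7329)
∠(n_1, n_3) = 140.21°
δ = |180° − 140.21°| = 39.79°
39.79° ≤ 2α = 61.93°  →  valid

δ = 39.79°, valid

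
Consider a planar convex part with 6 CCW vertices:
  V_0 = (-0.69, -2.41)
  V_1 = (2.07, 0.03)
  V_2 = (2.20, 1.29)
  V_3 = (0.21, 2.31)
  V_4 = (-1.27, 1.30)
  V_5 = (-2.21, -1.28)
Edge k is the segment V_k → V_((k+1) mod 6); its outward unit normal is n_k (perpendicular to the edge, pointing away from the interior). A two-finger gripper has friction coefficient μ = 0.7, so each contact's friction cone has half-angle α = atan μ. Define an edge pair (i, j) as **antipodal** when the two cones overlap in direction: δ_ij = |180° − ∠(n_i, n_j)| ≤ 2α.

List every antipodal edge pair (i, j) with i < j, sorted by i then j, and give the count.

α = atan 0.7 = 34.99°;  2α = 69.98°
n_0 = (+0.6623, -0.7492)
n_1 = (+0.9947, -0.1026)
n_2 = (+0.4561, +0.8899)
n_3 = (-0.5637, +0.8260)
n_4 = (-0.9396, +0.3423)
n_5 = (-0.5966, -0.8025)
  (0,1): δ = 137.37°  ·
  (0,2): δ = 68.62°  ✓
  (0,3): δ = 7.17°  ✓
  (0,4): δ = 28.50°  ✓
  (0,5): δ = 101.89°  ·
  (1,2): δ = 111.25°  ·
  (1,3): δ = 49.80°  ✓
  (1,4): δ = 14.13°  ✓
  (1,5): δ = 59.26°  ✓
  (2,3): δ = 118.55°  ·
  (2,4): δ = 82.88°  ·
  (2,5): δ = 9.49°  ✓
  (3,4): δ = 144.33°  ·
  (3,5): δ = 70.94°  ·
  (4,5): δ = 106.61°  ·
antipodal pairs: 7

count = 7; pairs: (0,2), (0,3), (0,4), (1,3), (1,4), (1,5), (2,5)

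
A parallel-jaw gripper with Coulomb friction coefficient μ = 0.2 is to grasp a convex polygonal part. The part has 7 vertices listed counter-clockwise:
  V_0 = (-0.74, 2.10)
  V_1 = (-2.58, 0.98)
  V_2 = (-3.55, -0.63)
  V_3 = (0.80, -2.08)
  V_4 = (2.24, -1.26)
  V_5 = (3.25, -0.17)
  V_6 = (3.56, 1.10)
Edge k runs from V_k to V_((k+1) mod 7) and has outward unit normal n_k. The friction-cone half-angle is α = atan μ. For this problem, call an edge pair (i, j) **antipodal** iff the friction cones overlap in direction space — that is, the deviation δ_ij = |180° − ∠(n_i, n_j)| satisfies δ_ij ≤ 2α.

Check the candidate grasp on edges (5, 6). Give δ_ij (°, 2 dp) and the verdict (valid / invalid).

α = atan 0.2 = 11.31°;  2α = 22.62°
edge 5: e_5 = (+0.31, +1.27);  n_5 = (+0.9715, -0.2371)
edge 6: e_6 = (-4.30, +1.00);  n_6 = (+0.2265, +0.9740)
∠(n_5, n_6) = 90.63°
δ = |180° − 90.63°| = 89.37°
89.37° > 2α = 22.62°  →  invalid

δ = 89.37°, invalid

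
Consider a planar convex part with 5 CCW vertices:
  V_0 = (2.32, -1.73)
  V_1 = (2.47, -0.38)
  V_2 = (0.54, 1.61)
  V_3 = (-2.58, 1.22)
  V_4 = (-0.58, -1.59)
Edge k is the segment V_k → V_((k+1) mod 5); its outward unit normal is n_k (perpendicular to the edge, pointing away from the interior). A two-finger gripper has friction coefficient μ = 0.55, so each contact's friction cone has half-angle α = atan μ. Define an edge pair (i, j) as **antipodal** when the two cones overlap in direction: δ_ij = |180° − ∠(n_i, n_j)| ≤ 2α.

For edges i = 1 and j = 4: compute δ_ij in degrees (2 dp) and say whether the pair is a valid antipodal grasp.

δ = 43.11°, valid

α = atan 0.55 = 28.81°;  2α = 57.62°
edge 1: e_1 = (-1.93, +1.99);  n_1 = (+0.7178, +0.6962)
edge 4: e_4 = (+2.90, -0.14);  n_4 = (-0.0482, -0.9988)
∠(n_1, n_4) = 136.89°
δ = |180° − 136.89°| = 43.11°
43.11° ≤ 2α = 57.62°  →  valid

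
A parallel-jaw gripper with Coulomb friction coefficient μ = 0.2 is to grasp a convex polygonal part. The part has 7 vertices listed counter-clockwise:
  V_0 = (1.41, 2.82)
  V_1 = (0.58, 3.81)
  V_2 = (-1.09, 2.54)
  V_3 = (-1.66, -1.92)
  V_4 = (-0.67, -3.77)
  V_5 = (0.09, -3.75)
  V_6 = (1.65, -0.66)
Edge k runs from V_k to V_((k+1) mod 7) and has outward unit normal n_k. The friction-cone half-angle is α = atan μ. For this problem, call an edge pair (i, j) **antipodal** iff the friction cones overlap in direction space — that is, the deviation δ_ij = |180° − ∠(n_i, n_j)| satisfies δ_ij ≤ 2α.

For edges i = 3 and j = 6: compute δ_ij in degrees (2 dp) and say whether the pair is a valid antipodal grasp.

α = atan 0.2 = 11.31°;  2α = 22.62°
edge 3: e_3 = (+0.99, -1.85);  n_3 = (-0.8817, -0.4718)
edge 6: e_6 = (-0.24, +3.48);  n_6 = (+0.9976, +0.0688)
∠(n_3, n_6) = 155.79°
δ = |180° − 155.79°| = 24.21°
24.21° > 2α = 22.62°  →  invalid

δ = 24.21°, invalid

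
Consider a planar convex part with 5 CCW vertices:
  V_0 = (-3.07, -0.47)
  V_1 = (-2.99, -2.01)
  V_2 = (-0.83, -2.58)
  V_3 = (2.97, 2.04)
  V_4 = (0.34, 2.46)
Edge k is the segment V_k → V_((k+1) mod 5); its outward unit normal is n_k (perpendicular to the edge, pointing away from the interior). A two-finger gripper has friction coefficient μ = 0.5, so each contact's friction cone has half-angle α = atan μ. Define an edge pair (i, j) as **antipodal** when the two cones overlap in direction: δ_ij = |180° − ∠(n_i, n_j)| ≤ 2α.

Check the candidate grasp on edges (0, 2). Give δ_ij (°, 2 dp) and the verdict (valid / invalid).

δ = 42.41°, valid

α = atan 0.5 = 26.57°;  2α = 53.13°
edge 0: e_0 = (+0.08, -1.54);  n_0 = (-0.9987, -0.0519)
edge 2: e_2 = (+3.80, +4.62);  n_2 = (+0.7723, -0.6352)
∠(n_0, n_2) = 137.59°
δ = |180° − 137.59°| = 42.41°
42.41° ≤ 2α = 53.13°  →  valid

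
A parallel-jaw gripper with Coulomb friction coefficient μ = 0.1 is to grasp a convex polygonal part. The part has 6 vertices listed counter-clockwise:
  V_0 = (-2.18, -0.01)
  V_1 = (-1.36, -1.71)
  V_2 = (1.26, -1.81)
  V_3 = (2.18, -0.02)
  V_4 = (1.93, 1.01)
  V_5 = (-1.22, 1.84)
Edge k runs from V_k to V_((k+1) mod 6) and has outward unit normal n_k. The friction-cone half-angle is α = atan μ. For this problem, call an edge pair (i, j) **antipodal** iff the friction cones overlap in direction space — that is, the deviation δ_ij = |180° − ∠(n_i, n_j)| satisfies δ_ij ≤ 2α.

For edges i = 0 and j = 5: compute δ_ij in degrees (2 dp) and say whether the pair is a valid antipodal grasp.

δ = 126.82°, invalid

α = atan 0.1 = 5.71°;  2α = 11.42°
edge 0: e_0 = (+0.82, -1.70);  n_0 = (-0.9007, -0.4345)
edge 5: e_5 = (-0.96, -1.85);  n_5 = (-0.8876, +0.4606)
∠(n_0, n_5) = 53.18°
δ = |180° − 53.18°| = 126.82°
126.82° > 2α = 11.42°  →  invalid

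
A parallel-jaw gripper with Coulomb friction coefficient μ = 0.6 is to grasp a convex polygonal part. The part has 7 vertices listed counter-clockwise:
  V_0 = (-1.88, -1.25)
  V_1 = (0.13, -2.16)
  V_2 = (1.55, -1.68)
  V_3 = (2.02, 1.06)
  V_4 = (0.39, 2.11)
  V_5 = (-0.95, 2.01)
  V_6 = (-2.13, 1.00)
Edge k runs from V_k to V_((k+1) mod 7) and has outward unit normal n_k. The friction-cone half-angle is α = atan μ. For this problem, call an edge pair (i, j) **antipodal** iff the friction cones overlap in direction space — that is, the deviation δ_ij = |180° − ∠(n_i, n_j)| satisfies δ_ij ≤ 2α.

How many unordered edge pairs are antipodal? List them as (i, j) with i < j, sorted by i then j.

count = 8; pairs: (0,3), (0,4), (1,3), (1,4), (1,5), (2,5), (2,6), (3,6)

α = atan 0.6 = 30.96°;  2α = 61.93°
n_0 = (-0.4124, -0.9110)
n_1 = (+0.3202, -0.9473)
n_2 = (+0.9856, -0.1691)
n_3 = (+0.5415, +0.8407)
n_4 = (-0.0744, +0.9972)
n_5 = (-0.6503, +0.7597)
n_6 = (-0.9939, -0.1104)
  (0,1): δ = 136.97°  ·
  (0,2): δ = 75.38°  ·
  (0,3): δ = 8.43°  ✓
  (0,4): δ = 28.63°  ✓
  (0,5): δ = 64.92°  ·
  (0,6): δ = 120.70°  ·
  (1,2): δ = 118.41°  ·
  (1,3): δ = 51.47°  ✓
  (1,4): δ = 14.41°  ✓
  (1,5): δ = 21.88°  ✓
  (1,6): δ = 77.66°  ·
  (2,3): δ = 113.06°  ·
  (2,4): δ = 76.00°  ·
  (2,5): δ = 39.71°  ✓
  (2,6): δ = 16.07°  ✓
  (3,4): δ = 142.94°  ·
  (3,5): δ = 106.65°  ·
  (3,6): δ = 50.87°  ✓
  (4,5): δ = 143.71°  ·
  (4,6): δ = 87.93°  ·
  (5,6): δ = 124.22°  ·
antipodal pairs: 8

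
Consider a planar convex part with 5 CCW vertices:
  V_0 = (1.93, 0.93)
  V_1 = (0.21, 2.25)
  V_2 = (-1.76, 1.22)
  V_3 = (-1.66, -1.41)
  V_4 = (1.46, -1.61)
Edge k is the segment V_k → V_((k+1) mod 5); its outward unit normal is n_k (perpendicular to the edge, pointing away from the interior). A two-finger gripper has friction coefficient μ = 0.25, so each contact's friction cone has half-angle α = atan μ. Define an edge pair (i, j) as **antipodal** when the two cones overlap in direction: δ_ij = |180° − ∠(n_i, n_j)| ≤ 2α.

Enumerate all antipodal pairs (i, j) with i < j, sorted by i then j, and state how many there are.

α = atan 0.25 = 14.04°;  2α = 28.07°
n_0 = (+0.6088, +0.7933)
n_1 = (-0.4633, +0.8862)
n_2 = (-0.9993, -0.0380)
n_3 = (-0.0640, -0.9980)
n_4 = (+0.9833, -0.1820)
  (0,1): δ = 114.89°  ·
  (0,2): δ = 50.32°  ·
  (0,3): δ = 33.84°  ·
  (0,4): δ = 117.02°  ·
  (1,2): δ = 115.42°  ·
  (1,3): δ = 31.27°  ·
  (1,4): δ = 51.91°  ·
  (2,3): δ = 95.85°  ·
  (2,4): δ = 12.66°  ✓
  (3,4): δ = 96.82°  ·
antipodal pairs: 1

count = 1; pairs: (2,4)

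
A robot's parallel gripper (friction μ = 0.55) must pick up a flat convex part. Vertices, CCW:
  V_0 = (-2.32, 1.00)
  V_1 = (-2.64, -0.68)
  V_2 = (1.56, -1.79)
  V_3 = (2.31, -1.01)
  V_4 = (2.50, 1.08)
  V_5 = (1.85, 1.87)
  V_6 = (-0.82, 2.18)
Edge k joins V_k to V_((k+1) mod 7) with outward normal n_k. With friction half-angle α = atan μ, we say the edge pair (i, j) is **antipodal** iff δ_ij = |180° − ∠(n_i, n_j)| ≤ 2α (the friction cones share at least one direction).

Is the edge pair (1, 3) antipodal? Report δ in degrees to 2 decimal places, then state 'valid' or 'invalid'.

α = atan 0.55 = 28.81°;  2α = 57.62°
edge 1: e_1 = (+4.20, -1.11);  n_1 = (-0.2555, -0.9668)
edge 3: e_3 = (+0.19, +2.09);  n_3 = (+0.9959, -0.0905)
∠(n_1, n_3) = 99.61°
δ = |180° − 99.61°| = 80.39°
80.39° > 2α = 57.62°  →  invalid

δ = 80.39°, invalid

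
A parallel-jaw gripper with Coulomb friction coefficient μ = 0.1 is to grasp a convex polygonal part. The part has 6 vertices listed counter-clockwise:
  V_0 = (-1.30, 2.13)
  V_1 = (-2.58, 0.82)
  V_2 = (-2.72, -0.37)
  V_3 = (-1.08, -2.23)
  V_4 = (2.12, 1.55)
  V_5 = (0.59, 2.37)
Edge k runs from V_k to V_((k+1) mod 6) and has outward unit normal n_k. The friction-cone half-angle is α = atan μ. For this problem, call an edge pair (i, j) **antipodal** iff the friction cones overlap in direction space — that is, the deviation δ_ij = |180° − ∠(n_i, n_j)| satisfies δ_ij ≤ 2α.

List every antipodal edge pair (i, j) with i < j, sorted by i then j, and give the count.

α = atan 0.1 = 5.71°;  2α = 11.42°
n_0 = (-0.7152, +0.6989)
n_1 = (-0.9932, +0.1168)
n_2 = (-0.7501, -0.6614)
n_3 = (+0.7632, -0.6461)
n_4 = (+0.4724, +0.8814)
n_5 = (-0.1260, +0.9920)
  (0,1): δ = 142.37°  ·
  (0,2): δ = 94.26°  ·
  (0,3): δ = 4.09°  ✓
  (0,4): δ = 106.15°  ·
  (0,5): δ = 141.57°  ·
  (1,2): δ = 131.89°  ·
  (1,3): δ = 33.54°  ·
  (1,4): δ = 68.52°  ·
  (1,5): δ = 103.95°  ·
  (2,3): δ = 81.65°  ·
  (2,4): δ = 20.41°  ·
  (2,5): δ = 55.83°  ·
  (3,4): δ = 77.94°  ·
  (3,5): δ = 42.51°  ·
  (4,5): δ = 144.57°  ·
antipodal pairs: 1

count = 1; pairs: (0,3)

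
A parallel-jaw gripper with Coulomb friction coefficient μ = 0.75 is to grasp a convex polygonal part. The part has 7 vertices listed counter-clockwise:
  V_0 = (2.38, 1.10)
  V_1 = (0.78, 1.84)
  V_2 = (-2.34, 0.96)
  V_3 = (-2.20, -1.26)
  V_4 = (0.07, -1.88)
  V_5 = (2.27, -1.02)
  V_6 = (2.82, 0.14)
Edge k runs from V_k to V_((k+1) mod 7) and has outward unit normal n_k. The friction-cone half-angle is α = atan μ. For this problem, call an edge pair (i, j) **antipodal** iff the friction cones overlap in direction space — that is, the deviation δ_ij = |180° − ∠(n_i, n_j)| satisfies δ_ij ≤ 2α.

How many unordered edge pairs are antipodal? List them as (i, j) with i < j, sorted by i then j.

count = 10; pairs: (0,2), (0,3), (0,4), (1,3), (1,4), (1,5), (2,4), (2,5), (2,6), (3,6)

α = atan 0.75 = 36.87°;  2α = 73.74°
n_0 = (+0.4198, +0.9076)
n_1 = (-0.2715, +0.9624)
n_2 = (-0.9980, -0.0629)
n_3 = (-0.2635, -0.9647)
n_4 = (+0.3641, -0.9314)
n_5 = (+0.9036, -0.4284)
n_6 = (+0.9091, +0.4167)
  (0,1): δ = 139.43°  ·
  (0,2): δ = 61.57°  ✓
  (0,3): δ = 9.54°  ✓
  (0,4): δ = 46.17°  ✓
  (0,5): δ = 89.45°  ·
  (0,6): δ = 139.44°  ·
  (1,2): δ = 102.14°  ·
  (1,3): δ = 31.03°  ✓
  (1,4): δ = 5.60°  ✓
  (1,5): δ = 48.88°  ✓
  (1,6): δ = 98.87°  ·
  (2,3): δ = 108.88°  ·
  (2,4): δ = 72.26°  ✓
  (2,5): δ = 28.98°  ✓
  (2,6): δ = 21.02°  ✓
  (3,4): δ = 143.37°  ·
  (3,5): δ = 100.09°  ·
  (3,6): δ = 50.10°  ✓
  (4,5): δ = 136.72°  ·
  (4,6): δ = 86.73°  ·
  (5,6): δ = 130.01°  ·
antipodal pairs: 10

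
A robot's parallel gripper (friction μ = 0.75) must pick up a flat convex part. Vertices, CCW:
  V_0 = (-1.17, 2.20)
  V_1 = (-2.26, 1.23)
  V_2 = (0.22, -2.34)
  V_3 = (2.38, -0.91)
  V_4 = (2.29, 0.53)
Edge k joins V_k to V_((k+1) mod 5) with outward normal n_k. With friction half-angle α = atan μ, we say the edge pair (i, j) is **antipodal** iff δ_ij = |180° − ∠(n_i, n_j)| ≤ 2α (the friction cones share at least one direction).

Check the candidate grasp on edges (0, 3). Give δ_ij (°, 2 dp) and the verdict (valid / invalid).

δ = 51.91°, valid

α = atan 0.75 = 36.87°;  2α = 73.74°
edge 0: e_0 = (-1.09, -0.97);  n_0 = (-0.6648, +0.7470)
edge 3: e_3 = (-0.09, +1.44);  n_3 = (+0.9981, +0.0624)
∠(n_0, n_3) = 128.09°
δ = |180° − 128.09°| = 51.91°
51.91° ≤ 2α = 73.74°  →  valid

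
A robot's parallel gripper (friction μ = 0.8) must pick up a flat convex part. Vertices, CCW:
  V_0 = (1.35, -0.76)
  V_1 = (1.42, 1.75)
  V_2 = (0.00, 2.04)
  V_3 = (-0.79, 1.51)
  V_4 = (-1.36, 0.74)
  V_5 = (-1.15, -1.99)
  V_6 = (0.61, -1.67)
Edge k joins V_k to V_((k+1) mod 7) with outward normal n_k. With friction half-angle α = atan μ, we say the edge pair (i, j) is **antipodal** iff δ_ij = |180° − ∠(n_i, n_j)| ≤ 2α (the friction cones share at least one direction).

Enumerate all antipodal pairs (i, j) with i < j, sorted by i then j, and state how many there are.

α = atan 0.8 = 38.66°;  2α = 77.32°
n_0 = (+0.9996, -0.0279)
n_1 = (+0.2001, +0.9798)
n_2 = (-0.5571, +0.8304)
n_3 = (-0.8037, +0.5950)
n_4 = (-0.9971, -0.0767)
n_5 = (+0.1789, -0.9839)
n_6 = (+0.7759, -0.6309)
  (0,1): δ = 99.95°  ·
  (0,2): δ = 54.55°  ✓
  (0,3): δ = 34.91°  ✓
  (0,4): δ = 6.00°  ✓
  (0,5): δ = 101.90°  ·
  (0,6): δ = 142.48°  ·
  (1,2): δ = 134.60°  ·
  (1,3): δ = 114.97°  ·
  (1,4): δ = 74.06°  ✓
  (1,5): δ = 21.85°  ✓
  (1,6): δ = 62.42°  ✓
  (2,3): δ = 160.37°  ·
  (2,4): δ = 119.46°  ·
  (2,5): δ = 23.55°  ✓
  (2,6): δ = 17.03°  ✓
  (3,4): δ = 139.09°  ·
  (3,5): δ = 43.18°  ✓
  (3,6): δ = 2.61°  ✓
  (4,5): δ = 84.09°  ·
  (4,6): δ = 43.52°  ✓
  (5,6): δ = 139.42°  ·
antipodal pairs: 11

count = 11; pairs: (0,2), (0,3), (0,4), (1,4), (1,5), (1,6), (2,5), (2,6), (3,5), (3,6), (4,6)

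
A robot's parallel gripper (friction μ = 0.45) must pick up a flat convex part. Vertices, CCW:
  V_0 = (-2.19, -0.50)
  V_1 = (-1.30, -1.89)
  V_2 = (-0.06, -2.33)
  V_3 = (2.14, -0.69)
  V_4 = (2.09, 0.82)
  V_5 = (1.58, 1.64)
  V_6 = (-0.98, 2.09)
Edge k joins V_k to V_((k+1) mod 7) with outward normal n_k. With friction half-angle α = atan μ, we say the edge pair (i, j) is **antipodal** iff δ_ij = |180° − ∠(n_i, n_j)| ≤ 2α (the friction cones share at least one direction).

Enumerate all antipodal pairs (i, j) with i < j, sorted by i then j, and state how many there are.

count = 8; pairs: (0,3), (0,4), (0,5), (1,4), (1,5), (2,5), (2,6), (3,6)

α = atan 0.45 = 24.23°;  2α = 48.46°
n_0 = (-0.8422, -0.5392)
n_1 = (-0.3344, -0.9424)
n_2 = (+0.5977, -0.8017)
n_3 = (+0.9995, +0.0331)
n_4 = (+0.8492, +0.5281)
n_5 = (+0.1731, +0.9849)
n_6 = (-0.9060, +0.4233)
  (0,1): δ = 142.17°  ·
  (0,2): δ = 85.93°  ·
  (0,3): δ = 30.73°  ✓
  (0,4): δ = 0.75°  ✓
  (0,5): δ = 47.40°  ✓
  (0,6): δ = 122.33°  ·
  (1,2): δ = 123.76°  ·
  (1,3): δ = 68.57°  ·
  (1,4): δ = 38.58°  ✓
  (1,5): δ = 9.57°  ✓
  (1,6): δ = 84.50°  ·
  (2,3): δ = 124.81°  ·
  (2,4): δ = 94.82°  ·
  (2,5): δ = 46.67°  ✓
  (2,6): δ = 28.26°  ✓
  (3,4): δ = 150.02°  ·
  (3,5): δ = 101.87°  ·
  (3,6): δ = 26.94°  ✓
  (4,5): δ = 131.85°  ·
  (4,6): δ = 56.92°  ·
  (5,6): δ = 105.07°  ·
antipodal pairs: 8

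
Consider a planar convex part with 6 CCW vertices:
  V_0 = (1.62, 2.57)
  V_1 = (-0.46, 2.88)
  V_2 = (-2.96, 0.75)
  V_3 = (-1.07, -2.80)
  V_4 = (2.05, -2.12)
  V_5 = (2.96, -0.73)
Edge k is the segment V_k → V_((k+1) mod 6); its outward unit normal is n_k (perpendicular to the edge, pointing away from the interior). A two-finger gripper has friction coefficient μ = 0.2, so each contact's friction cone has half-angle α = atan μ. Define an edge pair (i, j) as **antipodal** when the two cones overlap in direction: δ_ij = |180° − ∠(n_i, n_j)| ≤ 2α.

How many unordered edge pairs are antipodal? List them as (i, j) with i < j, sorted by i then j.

count = 3; pairs: (0,3), (1,4), (2,5)

α = atan 0.2 = 11.31°;  2α = 22.62°
n_0 = (+0.1474, +0.9891)
n_1 = (-0.6485, +0.7612)
n_2 = (-0.8827, -0.4699)
n_3 = (+0.2129, -0.9771)
n_4 = (+0.8367, -0.5477)
n_5 = (+0.9265, +0.3762)
  (0,1): δ = 131.09°  ·
  (0,2): δ = 53.49°  ·
  (0,3): δ = 20.77°  ✓
  (0,4): δ = 65.27°  ·
  (0,5): δ = 120.58°  ·
  (1,2): δ = 102.40°  ·
  (1,3): δ = 28.14°  ·
  (1,4): δ = 16.36°  ✓
  (1,5): δ = 71.67°  ·
  (2,3): δ = 105.74°  ·
  (2,4): δ = 61.24°  ·
  (2,5): δ = 5.93°  ✓
  (3,4): δ = 135.51°  ·
  (3,5): δ = 80.20°  ·
  (4,5): δ = 124.69°  ·
antipodal pairs: 3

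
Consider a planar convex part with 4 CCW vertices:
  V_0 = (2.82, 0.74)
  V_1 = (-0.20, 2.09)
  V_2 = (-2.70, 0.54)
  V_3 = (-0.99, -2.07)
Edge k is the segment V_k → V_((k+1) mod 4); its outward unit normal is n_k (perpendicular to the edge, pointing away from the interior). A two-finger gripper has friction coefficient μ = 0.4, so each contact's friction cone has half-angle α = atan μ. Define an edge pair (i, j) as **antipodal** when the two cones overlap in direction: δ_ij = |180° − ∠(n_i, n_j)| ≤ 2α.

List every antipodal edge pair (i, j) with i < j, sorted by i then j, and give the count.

count = 2; pairs: (0,2), (1,3)

α = atan 0.4 = 21.80°;  2α = 43.60°
n_0 = (+0.4081, +0.9129)
n_1 = (-0.5269, +0.8499)
n_2 = (-0.8365, -0.5480)
n_3 = (+0.5936, -0.8048)
  (0,1): δ = 124.12°  ·
  (0,2): δ = 32.68°  ✓
  (0,3): δ = 60.50°  ·
  (1,2): δ = 88.57°  ·
  (1,3): δ = 4.61°  ✓
  (2,3): δ = 86.82°  ·
antipodal pairs: 2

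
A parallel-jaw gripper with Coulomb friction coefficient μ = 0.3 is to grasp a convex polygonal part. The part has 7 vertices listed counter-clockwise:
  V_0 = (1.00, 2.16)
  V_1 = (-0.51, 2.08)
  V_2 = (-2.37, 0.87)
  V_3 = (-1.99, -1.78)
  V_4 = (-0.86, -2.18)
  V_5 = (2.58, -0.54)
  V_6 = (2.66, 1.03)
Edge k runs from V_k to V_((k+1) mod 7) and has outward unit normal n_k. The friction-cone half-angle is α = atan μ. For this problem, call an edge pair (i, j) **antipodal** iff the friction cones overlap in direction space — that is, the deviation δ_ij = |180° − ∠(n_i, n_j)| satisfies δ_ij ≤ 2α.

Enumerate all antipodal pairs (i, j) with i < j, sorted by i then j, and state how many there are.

count = 5; pairs: (0,3), (0,4), (1,4), (2,5), (3,6)

α = atan 0.3 = 16.70°;  2α = 33.40°
n_0 = (-0.0529, +0.9986)
n_1 = (-0.5453, +0.8382)
n_2 = (-0.9899, -0.1419)
n_3 = (-0.3337, -0.9427)
n_4 = (+0.4303, -0.9027)
n_5 = (+0.9987, -0.0509)
n_6 = (+0.5627, +0.8266)
  (0,1): δ = 149.99°  ·
  (0,2): δ = 84.87°  ·
  (0,3): δ = 22.53°  ✓
  (0,4): δ = 22.46°  ✓
  (0,5): δ = 84.05°  ·
  (0,6): δ = 142.72°  ·
  (1,2): δ = 114.89°  ·
  (1,3): δ = 52.54°  ·
  (1,4): δ = 7.56°  ✓
  (1,5): δ = 54.04°  ·
  (1,6): δ = 112.71°  ·
  (2,3): δ = 117.65°  ·
  (2,4): δ = 72.67°  ·
  (2,5): δ = 11.08°  ✓
  (2,6): δ = 47.60°  ·
  (3,4): δ = 135.02°  ·
  (3,5): δ = 73.42°  ·
  (3,6): δ = 14.75°  ✓
  (4,5): δ = 118.41°  ·
  (4,6): δ = 59.73°  ·
  (5,6): δ = 121.33°  ·
antipodal pairs: 5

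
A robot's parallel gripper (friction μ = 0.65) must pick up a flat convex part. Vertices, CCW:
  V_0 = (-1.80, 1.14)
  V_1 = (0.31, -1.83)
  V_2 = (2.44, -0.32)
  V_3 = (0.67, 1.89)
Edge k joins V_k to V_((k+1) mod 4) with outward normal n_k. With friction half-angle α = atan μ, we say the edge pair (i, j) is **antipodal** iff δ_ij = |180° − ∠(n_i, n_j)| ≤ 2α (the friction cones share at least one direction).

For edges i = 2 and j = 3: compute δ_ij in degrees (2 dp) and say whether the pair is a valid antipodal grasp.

δ = 111.80°, invalid

α = atan 0.65 = 33.02°;  2α = 66.05°
edge 2: e_2 = (-1.77, +2.21);  n_2 = (+0.7805, +0.6251)
edge 3: e_3 = (-2.47, -0.75);  n_3 = (-0.2905, +0.9569)
∠(n_2, n_3) = 68.20°
δ = |180° − 68.20°| = 111.80°
111.80° > 2α = 66.05°  →  invalid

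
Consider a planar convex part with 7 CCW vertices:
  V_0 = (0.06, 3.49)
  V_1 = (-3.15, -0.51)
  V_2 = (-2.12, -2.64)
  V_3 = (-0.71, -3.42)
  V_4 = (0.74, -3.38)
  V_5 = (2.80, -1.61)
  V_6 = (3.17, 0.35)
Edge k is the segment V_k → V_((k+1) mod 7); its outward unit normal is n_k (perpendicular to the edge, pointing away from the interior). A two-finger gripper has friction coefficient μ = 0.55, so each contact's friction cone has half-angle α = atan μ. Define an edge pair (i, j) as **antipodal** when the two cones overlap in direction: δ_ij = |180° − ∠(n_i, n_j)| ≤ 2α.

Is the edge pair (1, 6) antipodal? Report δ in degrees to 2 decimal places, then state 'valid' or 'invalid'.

δ = 18.92°, valid

α = atan 0.55 = 28.81°;  2α = 57.62°
edge 1: e_1 = (+1.03, -2.13);  n_1 = (-0.9003, -0.4353)
edge 6: e_6 = (-3.11, +3.14);  n_6 = (+0.7105, +0.7037)
∠(n_1, n_6) = 161.08°
δ = |180° − 161.08°| = 18.92°
18.92° ≤ 2α = 57.62°  →  valid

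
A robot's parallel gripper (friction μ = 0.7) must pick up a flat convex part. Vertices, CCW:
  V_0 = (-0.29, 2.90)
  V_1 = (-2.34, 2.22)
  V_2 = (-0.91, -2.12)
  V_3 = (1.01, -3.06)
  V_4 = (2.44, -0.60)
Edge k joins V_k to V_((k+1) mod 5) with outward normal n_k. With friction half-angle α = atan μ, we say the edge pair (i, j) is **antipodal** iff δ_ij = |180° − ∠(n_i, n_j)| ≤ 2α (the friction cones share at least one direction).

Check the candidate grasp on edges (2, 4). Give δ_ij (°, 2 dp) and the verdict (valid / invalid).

α = atan 0.7 = 34.99°;  2α = 69.98°
edge 2: e_2 = (+1.92, -0.94);  n_2 = (-0.4397, -0.8981)
edge 4: e_4 = (-2.73, +3.50);  n_4 = (+0.7885, +0.6150)
∠(n_2, n_4) = 154.04°
δ = |180° − 154.04°| = 25.96°
25.96° ≤ 2α = 69.98°  →  valid

δ = 25.96°, valid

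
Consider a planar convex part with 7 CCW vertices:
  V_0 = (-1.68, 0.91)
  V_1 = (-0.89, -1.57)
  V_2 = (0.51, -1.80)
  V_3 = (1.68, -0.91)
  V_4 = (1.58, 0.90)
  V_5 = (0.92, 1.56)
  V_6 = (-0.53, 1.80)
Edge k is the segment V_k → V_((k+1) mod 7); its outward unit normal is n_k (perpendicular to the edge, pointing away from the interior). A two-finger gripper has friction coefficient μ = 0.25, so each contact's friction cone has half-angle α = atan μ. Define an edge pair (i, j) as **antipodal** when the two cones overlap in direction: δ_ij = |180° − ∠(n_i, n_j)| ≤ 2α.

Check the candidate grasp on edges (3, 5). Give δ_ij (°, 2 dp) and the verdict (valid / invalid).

δ = 102.56°, invalid

α = atan 0.25 = 14.04°;  2α = 28.07°
edge 3: e_3 = (-0.10, +1.81);  n_3 = (+0.9985, +0.0552)
edge 5: e_5 = (-1.45, +0.24);  n_5 = (+0.1633, +0.9866)
∠(n_3, n_5) = 77.44°
δ = |180° − 77.44°| = 102.56°
102.56° > 2α = 28.07°  →  invalid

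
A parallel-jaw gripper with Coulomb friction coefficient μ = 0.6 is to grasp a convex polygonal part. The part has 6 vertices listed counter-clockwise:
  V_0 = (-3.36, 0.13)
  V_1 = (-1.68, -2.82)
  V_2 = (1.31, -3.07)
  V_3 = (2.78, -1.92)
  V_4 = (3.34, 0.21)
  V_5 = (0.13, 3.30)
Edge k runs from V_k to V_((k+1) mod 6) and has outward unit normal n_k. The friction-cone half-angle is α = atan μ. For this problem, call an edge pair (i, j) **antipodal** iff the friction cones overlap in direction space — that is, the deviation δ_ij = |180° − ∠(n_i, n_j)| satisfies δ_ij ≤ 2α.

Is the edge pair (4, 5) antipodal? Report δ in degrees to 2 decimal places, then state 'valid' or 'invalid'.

δ = 93.84°, invalid

α = atan 0.6 = 30.96°;  2α = 61.93°
edge 4: e_4 = (-3.21, +3.09);  n_4 = (+0.6935, +0.7204)
edge 5: e_5 = (-3.49, -3.17);  n_5 = (-0.6724, +0.7402)
∠(n_4, n_5) = 86.16°
δ = |180° − 86.16°| = 93.84°
93.84° > 2α = 61.93°  →  invalid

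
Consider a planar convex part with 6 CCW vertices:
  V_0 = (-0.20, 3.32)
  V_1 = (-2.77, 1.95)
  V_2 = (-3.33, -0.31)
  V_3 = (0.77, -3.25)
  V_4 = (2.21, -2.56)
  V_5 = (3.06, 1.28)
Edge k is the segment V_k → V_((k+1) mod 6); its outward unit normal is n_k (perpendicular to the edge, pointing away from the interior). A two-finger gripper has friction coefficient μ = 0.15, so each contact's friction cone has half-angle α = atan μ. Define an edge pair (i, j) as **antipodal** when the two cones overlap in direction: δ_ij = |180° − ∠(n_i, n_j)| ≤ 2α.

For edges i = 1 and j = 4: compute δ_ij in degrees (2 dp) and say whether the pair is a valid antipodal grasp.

δ = 1.44°, valid

α = atan 0.15 = 8.53°;  2α = 17.06°
edge 1: e_1 = (-0.56, -2.26);  n_1 = (-0.9706, +0.2405)
edge 4: e_4 = (+0.85, +3.84);  n_4 = (+0.9764, -0.2161)
∠(n_1, n_4) = 178.56°
δ = |180° − 178.56°| = 1.44°
1.44° ≤ 2α = 17.06°  →  valid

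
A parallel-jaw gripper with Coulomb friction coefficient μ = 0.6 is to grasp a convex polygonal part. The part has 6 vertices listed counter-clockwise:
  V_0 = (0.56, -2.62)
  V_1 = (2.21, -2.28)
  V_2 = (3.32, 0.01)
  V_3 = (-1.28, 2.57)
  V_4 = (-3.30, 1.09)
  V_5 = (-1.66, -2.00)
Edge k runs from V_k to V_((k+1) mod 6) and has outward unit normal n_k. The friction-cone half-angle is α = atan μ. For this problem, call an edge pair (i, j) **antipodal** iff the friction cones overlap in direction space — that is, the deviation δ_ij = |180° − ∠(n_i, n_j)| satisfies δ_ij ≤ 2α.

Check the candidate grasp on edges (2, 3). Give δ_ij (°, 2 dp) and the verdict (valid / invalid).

δ = 114.67°, invalid

α = atan 0.6 = 30.96°;  2α = 61.93°
edge 2: e_2 = (-4.60, +2.56);  n_2 = (+0.4863, +0.8738)
edge 3: e_3 = (-2.02, -1.48);  n_3 = (-0.5910, +0.8067)
∠(n_2, n_3) = 65.33°
δ = |180° − 65.33°| = 114.67°
114.67° > 2α = 61.93°  →  invalid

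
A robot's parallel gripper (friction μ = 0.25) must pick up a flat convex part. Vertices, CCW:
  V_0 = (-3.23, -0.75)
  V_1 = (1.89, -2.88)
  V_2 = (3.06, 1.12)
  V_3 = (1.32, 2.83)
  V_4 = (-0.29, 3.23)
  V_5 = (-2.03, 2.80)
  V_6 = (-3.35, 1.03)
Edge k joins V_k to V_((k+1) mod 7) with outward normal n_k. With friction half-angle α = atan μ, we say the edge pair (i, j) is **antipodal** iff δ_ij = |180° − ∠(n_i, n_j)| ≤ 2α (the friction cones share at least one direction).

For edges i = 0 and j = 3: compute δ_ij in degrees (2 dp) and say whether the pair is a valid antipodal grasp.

δ = 8.64°, valid

α = atan 0.25 = 14.04°;  2α = 28.07°
edge 0: e_0 = (+5.12, -2.13);  n_0 = (-0.3841, -0.9233)
edge 3: e_3 = (-1.61, +0.40);  n_3 = (+0.2411, +0.9705)
∠(n_0, n_3) = 171.36°
δ = |180° − 171.36°| = 8.64°
8.64° ≤ 2α = 28.07°  →  valid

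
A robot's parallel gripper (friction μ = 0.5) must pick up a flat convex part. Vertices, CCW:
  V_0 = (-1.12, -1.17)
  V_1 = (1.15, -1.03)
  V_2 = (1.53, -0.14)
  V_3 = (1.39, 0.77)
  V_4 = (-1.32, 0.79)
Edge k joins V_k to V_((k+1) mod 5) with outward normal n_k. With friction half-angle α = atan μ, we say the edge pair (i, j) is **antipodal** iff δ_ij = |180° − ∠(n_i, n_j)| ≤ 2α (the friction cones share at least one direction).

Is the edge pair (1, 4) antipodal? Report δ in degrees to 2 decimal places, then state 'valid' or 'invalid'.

α = atan 0.5 = 26.57°;  2α = 53.13°
edge 1: e_1 = (+0.38, +0.89);  n_1 = (+0.9197, -0.3927)
edge 4: e_4 = (+0.20, -1.96);  n_4 = (-0.9948, -0.1015)
∠(n_1, n_4) = 151.05°
δ = |180° − 151.05°| = 28.95°
28.95° ≤ 2α = 53.13°  →  valid

δ = 28.95°, valid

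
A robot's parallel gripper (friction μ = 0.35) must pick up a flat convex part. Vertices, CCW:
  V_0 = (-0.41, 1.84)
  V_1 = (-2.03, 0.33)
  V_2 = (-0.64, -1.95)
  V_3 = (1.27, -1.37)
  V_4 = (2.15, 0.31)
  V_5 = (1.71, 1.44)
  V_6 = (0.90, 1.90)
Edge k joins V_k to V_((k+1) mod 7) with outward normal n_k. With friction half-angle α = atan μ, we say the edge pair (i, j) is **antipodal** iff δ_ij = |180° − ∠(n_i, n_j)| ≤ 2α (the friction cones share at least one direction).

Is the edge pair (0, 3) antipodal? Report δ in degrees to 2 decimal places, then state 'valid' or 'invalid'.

α = atan 0.35 = 19.29°;  2α = 38.58°
edge 0: e_0 = (-1.62, -1.51);  n_0 = (-0.6818, +0.7315)
edge 3: e_3 = (+0.88, +1.68);  n_3 = (+0.8858, -0.4640)
∠(n_0, n_3) = 160.63°
δ = |180° − 160.63°| = 19.37°
19.37° ≤ 2α = 38.58°  →  valid

δ = 19.37°, valid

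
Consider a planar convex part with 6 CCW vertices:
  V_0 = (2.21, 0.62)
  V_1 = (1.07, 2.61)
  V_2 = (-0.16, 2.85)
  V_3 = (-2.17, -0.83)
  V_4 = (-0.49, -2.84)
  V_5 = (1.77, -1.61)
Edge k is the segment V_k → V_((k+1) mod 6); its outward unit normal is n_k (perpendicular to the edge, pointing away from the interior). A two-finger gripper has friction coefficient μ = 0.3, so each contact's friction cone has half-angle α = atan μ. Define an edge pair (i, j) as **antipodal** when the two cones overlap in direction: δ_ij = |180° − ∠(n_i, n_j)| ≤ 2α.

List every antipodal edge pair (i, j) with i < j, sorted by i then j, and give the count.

α = atan 0.3 = 16.70°;  2α = 33.40°
n_0 = (+0.8677, +0.4971)
n_1 = (+0.1915, +0.9815)
n_2 = (-0.8776, +0.4794)
n_3 = (-0.7673, -0.6413)
n_4 = (+0.4780, -0.8783)
n_5 = (+0.9811, -0.1936)
  (0,1): δ = 130.85°  ·
  (0,2): δ = 58.45°  ·
  (0,3): δ = 10.08°  ✓
  (0,4): δ = 88.75°  ·
  (0,5): δ = 139.03°  ·
  (1,2): δ = 107.60°  ·
  (1,3): δ = 39.07°  ·
  (1,4): δ = 39.60°  ·
  (1,5): δ = 89.88°  ·
  (2,3): δ = 111.47°  ·
  (2,4): δ = 32.80°  ✓
  (2,5): δ = 17.48°  ✓
  (3,4): δ = 101.33°  ·
  (3,5): δ = 51.05°  ·
  (4,5): δ = 129.72°  ·
antipodal pairs: 3

count = 3; pairs: (0,3), (2,4), (2,5)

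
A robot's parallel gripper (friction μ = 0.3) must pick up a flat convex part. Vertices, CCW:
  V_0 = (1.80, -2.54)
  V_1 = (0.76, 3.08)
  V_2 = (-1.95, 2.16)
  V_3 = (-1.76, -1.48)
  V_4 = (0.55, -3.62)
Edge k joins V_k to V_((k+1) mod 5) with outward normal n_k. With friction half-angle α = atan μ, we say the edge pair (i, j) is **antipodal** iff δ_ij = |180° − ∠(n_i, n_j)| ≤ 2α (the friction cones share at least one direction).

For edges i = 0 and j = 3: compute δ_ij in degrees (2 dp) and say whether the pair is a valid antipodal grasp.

δ = 36.70°, invalid

α = atan 0.3 = 16.70°;  2α = 33.40°
edge 0: e_0 = (-1.04, +5.62);  n_0 = (+0.9833, +0.1820)
edge 3: e_3 = (+2.31, -2.14);  n_3 = (-0.6796, -0.7336)
∠(n_0, n_3) = 143.30°
δ = |180° − 143.30°| = 36.70°
36.70° > 2α = 33.40°  →  invalid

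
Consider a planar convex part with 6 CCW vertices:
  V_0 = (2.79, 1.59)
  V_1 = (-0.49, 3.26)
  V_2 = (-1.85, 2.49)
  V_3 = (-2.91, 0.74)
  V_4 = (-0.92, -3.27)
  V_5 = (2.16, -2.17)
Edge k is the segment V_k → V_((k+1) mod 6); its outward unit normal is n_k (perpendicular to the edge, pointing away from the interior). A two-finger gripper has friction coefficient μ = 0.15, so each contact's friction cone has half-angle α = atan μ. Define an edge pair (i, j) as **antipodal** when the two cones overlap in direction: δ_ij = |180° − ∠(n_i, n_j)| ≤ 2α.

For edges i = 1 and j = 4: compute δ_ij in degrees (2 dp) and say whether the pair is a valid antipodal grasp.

δ = 9.86°, valid

α = atan 0.15 = 8.53°;  2α = 17.06°
edge 1: e_1 = (-1.36, -0.77);  n_1 = (-0.4927, +0.8702)
edge 4: e_4 = (+3.08, +1.10);  n_4 = (+0.3363, -0.9417)
∠(n_1, n_4) = 170.14°
δ = |180° − 170.14°| = 9.86°
9.86° ≤ 2α = 17.06°  →  valid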